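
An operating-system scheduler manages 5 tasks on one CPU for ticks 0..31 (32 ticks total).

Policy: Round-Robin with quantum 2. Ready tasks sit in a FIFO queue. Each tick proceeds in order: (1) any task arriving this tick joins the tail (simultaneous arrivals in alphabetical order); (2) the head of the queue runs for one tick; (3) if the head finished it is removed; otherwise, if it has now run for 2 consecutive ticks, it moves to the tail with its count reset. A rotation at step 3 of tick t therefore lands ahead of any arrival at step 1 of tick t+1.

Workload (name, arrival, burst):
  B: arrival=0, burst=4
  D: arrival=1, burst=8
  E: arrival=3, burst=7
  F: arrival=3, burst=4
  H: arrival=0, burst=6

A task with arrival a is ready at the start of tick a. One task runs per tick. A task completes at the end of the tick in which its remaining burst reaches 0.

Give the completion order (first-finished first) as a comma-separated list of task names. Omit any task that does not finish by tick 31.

completion order = B, F, H, D, E

t=0: queue=[B,H] q_used=0 → run B
t=1: queue=[B,H,D] q_used=1 → run B
t=2: queue=[H,D,B] q_used=0 → run H
t=3: queue=[H,D,B,E,F] q_used=1 → run H
t=4: queue=[D,B,E,F,H] q_used=0 → run D
t=5: queue=[D,B,E,F,H] q_used=1 → run D
t=6: queue=[B,E,F,H,D] q_used=0 → run B
t=7: queue=[B,E,F,H,D] q_used=1 → run B
t=8: queue=[E,F,H,D] q_used=0 → run E
t=9: queue=[E,F,H,D] q_used=1 → run E
t=10: queue=[F,H,D,E] q_used=0 → run F
t=11: queue=[F,H,D,E] q_used=1 → run F
t=12: queue=[H,D,E,F] q_used=0 → run H
t=13: queue=[H,D,E,F] q_used=1 → run H
t=14: queue=[D,E,F,H] q_used=0 → run D
t=15: queue=[D,E,F,H] q_used=1 → run D
t=16: queue=[E,F,H,D] q_used=0 → run E
t=17: queue=[E,F,H,D] q_used=1 → run E
t=18: queue=[F,H,D,E] q_used=0 → run F
t=19: queue=[F,H,D,E] q_used=1 → run F
t=20: queue=[H,D,E] q_used=0 → run H
t=21: queue=[H,D,E] q_used=1 → run H
t=22: queue=[D,E] q_used=0 → run D
t=23: queue=[D,E] q_used=1 → run D
t=24: queue=[E,D] q_used=0 → run E
t=25: queue=[E,D] q_used=1 → run E
t=26: queue=[D,E] q_used=0 → run D
t=27: queue=[D,E] q_used=1 → run D
t=28: queue=[E] q_used=0 → run E
t=29: (idle)
t=30: (idle)
t=31: (idle)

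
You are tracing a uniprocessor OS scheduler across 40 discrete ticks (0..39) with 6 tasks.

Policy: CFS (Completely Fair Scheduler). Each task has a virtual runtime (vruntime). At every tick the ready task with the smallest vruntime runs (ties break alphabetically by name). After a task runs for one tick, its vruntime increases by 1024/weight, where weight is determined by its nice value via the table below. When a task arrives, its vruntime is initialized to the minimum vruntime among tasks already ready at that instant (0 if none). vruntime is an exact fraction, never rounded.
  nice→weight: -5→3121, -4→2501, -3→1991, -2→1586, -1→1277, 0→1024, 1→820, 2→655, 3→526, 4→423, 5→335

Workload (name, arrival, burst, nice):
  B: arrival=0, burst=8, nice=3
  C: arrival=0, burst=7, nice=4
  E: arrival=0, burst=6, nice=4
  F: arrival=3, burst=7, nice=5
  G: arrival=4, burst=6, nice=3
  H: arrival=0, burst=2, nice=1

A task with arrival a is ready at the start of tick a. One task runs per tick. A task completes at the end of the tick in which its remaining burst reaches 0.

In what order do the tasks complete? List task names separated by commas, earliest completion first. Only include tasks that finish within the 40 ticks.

t=0: vr[B=0 C=0 E=0 H=0] → run B
t=1: vr[B=512/263 C=0 E=0 H=0] → run C
t=2: vr[B=512/263 C=1024/423 E=0 H=0] → run E
t=3: vr[B=512/263 C=1024/423 E=1024/423 F=0 H=0] → run F
t=4: vr[B=512/263 C=1024/423 E=1024/423 F=1024/335 G=0 H=0] → run G
t=5: vr[B=512/263 C=1024/423 E=1024/423 F=1024/335 G=512/263 H=0] → run H
t=6: vr[B=512/263 C=1024/423 E=1024/423 F=1024/335 G=512/263 H=256/205] → run H
t=7: vr[B=512/263 C=1024/423 E=1024/423 F=1024/335 G=512/263] → run B
t=8: vr[B=1024/263 C=1024/423 E=1024/423 F=1024/335 G=512/263] → run G
t=9: vr[B=1024/263 C=1024/423 E=1024/423 F=1024/335 G=1024/263] → run C
t=10: vr[B=1024/263 C=2048/423 E=1024/423 F=1024/335 G=1024/263] → run E
t=11: vr[B=1024/263 C=2048/423 E=2048/423 F=1024/335 G=1024/263] → run F
t=12: vr[B=1024/263 C=2048/423 E=2048/423 F=2048/335 G=1024/263] → run B
t=13: vr[B=1536/263 C=2048/423 E=2048/423 F=2048/335 G=1024/263] → run G
t=14: vr[B=1536/263 C=2048/423 E=2048/423 F=2048/335 G=1536/263] → run C
t=15: vr[B=1536/263 C=1024/141 E=2048/423 F=2048/335 G=1536/263] → run E
t=16: vr[B=1536/263 C=1024/141 E=1024/141 F=2048/335 G=1536/263] → run B
t=17: vr[B=2048/263 C=1024/141 E=1024/141 F=2048/335 G=1536/263] → run G
t=18: vr[B=2048/263 C=1024/141 E=1024/141 F=2048/335 G=2048/263] → run F
t=19: vr[B=2048/263 C=1024/141 E=1024/141 F=3072/335 G=2048/263] → run C
t=20: vr[B=2048/263 C=4096/423 E=1024/141 F=3072/335 G=2048/263] → run E
t=21: vr[B=2048/263 C=4096/423 E=4096/423 F=3072/335 G=2048/263] → run B
t=22: vr[B=2560/263 C=4096/423 E=4096/423 F=3072/335 G=2048/263] → run G
t=23: vr[B=2560/263 C=4096/423 E=4096/423 F=3072/335 G=2560/263] → run F
t=24: vr[B=2560/263 C=4096/423 E=4096/423 F=4096/335 G=2560/263] → run C
t=25: vr[B=2560/263 C=5120/423 E=4096/423 F=4096/335 G=2560/263] → run E
t=26: vr[B=2560/263 C=5120/423 E=5120/423 F=4096/335 G=2560/263] → run B
t=27: vr[B=3072/263 C=5120/423 E=5120/423 F=4096/335 G=2560/263] → run G
t=28: vr[B=3072/263 C=5120/423 E=5120/423 F=4096/335] → run B
t=29: vr[B=3584/263 C=5120/423 E=5120/423 F=4096/335] → run C
t=30: vr[B=3584/263 C=2048/141 E=5120/423 F=4096/335] → run E
t=31: vr[B=3584/263 C=2048/141 F=4096/335] → run F
t=32: vr[B=3584/263 C=2048/141 F=1024/67] → run B
t=33: vr[C=2048/141 F=1024/67] → run C
t=34: vr[F=1024/67] → run F
t=35: vr[F=6144/335] → run F
t=36: (idle)
t=37: (idle)
t=38: (idle)
t=39: (idle)

completion order = H, G, E, B, C, F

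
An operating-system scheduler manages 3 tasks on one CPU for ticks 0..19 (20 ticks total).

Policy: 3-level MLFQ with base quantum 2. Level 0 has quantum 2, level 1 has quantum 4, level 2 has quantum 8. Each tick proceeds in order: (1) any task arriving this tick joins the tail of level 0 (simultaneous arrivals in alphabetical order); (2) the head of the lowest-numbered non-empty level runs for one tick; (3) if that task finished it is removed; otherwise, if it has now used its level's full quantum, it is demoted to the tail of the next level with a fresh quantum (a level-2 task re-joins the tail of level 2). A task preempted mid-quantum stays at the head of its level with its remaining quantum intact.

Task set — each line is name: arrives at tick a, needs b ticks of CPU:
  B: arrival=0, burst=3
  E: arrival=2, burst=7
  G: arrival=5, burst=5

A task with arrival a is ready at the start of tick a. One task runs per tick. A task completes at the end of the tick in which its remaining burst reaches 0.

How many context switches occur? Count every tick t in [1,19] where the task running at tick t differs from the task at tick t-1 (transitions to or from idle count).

context switches = 7

t=0: L0/L1/L2 = B/-/- → run B
t=1: L0/L1/L2 = B/-/- → run B
t=2: L0/L1/L2 = E/B/- → run E
t=3: L0/L1/L2 = E/B/- → run E
t=4: L0/L1/L2 = -/BE/- → run B
t=5: L0/L1/L2 = G/E/- → run G
t=6: L0/L1/L2 = G/E/- → run G
t=7: L0/L1/L2 = -/EG/- → run E
t=8: L0/L1/L2 = -/EG/- → run E
t=9: L0/L1/L2 = -/EG/- → run E
t=10: L0/L1/L2 = -/EG/- → run E
t=11: L0/L1/L2 = -/G/E → run G
t=12: L0/L1/L2 = -/G/E → run G
t=13: L0/L1/L2 = -/G/E → run G
t=14: L0/L1/L2 = -/-/E → run E
t=15: (idle)
t=16: (idle)
t=17: (idle)
t=18: (idle)
t=19: (idle)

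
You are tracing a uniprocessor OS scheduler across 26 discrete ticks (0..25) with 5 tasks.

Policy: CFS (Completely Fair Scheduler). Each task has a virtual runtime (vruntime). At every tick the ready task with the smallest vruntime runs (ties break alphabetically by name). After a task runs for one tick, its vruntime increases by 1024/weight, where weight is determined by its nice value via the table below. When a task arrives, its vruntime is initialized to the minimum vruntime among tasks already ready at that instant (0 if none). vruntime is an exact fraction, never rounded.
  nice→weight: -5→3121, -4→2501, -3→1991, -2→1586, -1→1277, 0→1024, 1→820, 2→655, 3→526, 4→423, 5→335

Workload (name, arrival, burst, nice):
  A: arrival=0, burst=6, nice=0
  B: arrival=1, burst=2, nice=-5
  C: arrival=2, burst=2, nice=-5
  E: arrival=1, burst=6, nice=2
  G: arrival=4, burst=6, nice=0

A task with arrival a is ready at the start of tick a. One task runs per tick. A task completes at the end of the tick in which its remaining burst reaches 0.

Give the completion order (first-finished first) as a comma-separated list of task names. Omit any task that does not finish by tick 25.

t=0: vr[A=0] → run A
t=1: vr[A=1 B=1 E=1] → run A
t=2: vr[A=2 B=1 C=1 E=1] → run B
t=3: vr[A=2 B=4145/3121 C=1 E=1] → run C
t=4: vr[A=2 B=4145/3121 C=4145/3121 E=1 G=1] → run E
t=5: vr[A=2 B=4145/3121 C=4145/3121 E=1679/655 G=1] → run G
t=6: vr[A=2 B=4145/3121 C=4145/3121 E=1679/655 G=2] → run B
t=7: vr[A=2 C=4145/3121 E=1679/655 G=2] → run C
t=8: vr[A=2 E=1679/655 G=2] → run A
t=9: vr[A=3 E=1679/655 G=2] → run G
t=10: vr[A=3 E=1679/655 G=3] → run E
t=11: vr[A=3 E=2703/655 G=3] → run A
t=12: vr[A=4 E=2703/655 G=3] → run G
t=13: vr[A=4 E=2703/655 G=4] → run A
t=14: vr[A=5 E=2703/655 G=4] → run G
t=15: vr[A=5 E=2703/655 G=5] → run E
t=16: vr[A=5 E=3727/655 G=5] → run A
t=17: vr[E=3727/655 G=5] → run G
t=18: vr[E=3727/655 G=6] → run E
t=19: vr[E=4751/655 G=6] → run G
t=20: vr[E=4751/655] → run E
t=21: vr[E=1155/131] → run E
t=22: (idle)
t=23: (idle)
t=24: (idle)
t=25: (idle)

completion order = B, C, A, G, E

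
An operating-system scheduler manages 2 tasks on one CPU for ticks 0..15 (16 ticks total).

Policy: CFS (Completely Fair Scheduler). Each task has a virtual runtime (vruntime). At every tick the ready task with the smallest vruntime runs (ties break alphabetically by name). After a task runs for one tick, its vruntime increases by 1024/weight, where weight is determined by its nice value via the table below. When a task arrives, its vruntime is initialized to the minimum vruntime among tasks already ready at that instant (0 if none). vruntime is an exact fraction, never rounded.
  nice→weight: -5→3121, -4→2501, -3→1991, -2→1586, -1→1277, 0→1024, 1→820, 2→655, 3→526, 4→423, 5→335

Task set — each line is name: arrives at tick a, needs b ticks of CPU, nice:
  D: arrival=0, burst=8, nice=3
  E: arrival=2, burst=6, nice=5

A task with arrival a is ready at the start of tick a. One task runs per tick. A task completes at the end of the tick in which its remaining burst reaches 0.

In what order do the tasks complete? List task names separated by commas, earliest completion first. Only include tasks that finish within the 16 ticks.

completion order = D, E

t=0: vr[D=0] → run D
t=1: vr[D=512/263] → run D
t=2: vr[D=1024/263 E=1024/263] → run D
t=3: vr[D=1536/263 E=1024/263] → run E
t=4: vr[D=1536/263 E=612352/88105] → run D
t=5: vr[D=2048/263 E=612352/88105] → run E
t=6: vr[D=2048/263 E=881664/88105] → run D
t=7: vr[D=2560/263 E=881664/88105] → run D
t=8: vr[D=3072/263 E=881664/88105] → run E
t=9: vr[D=3072/263 E=1150976/88105] → run D
t=10: vr[D=3584/263 E=1150976/88105] → run E
t=11: vr[D=3584/263 E=1420288/88105] → run D
t=12: vr[E=1420288/88105] → run E
t=13: vr[E=337920/17621] → run E
t=14: (idle)
t=15: (idle)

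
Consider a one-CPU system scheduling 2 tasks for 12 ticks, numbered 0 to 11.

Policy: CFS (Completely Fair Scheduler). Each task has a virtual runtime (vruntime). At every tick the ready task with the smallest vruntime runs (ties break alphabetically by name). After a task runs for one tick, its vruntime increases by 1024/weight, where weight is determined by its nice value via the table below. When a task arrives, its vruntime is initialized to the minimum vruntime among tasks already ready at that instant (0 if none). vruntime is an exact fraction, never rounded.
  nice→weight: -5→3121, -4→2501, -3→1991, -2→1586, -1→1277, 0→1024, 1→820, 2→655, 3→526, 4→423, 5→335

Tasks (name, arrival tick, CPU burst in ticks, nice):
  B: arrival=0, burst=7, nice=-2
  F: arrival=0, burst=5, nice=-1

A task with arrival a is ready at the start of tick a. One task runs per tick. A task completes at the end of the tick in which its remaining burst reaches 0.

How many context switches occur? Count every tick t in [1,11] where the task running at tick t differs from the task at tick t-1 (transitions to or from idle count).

t=0: vr[B=0 F=0] → run B
t=1: vr[B=512/793 F=0] → run F
t=2: vr[B=512/793 F=1024/1277] → run B
t=3: vr[B=1024/793 F=1024/1277] → run F
t=4: vr[B=1024/793 F=2048/1277] → run B
t=5: vr[B=1536/793 F=2048/1277] → run F
t=6: vr[B=1536/793 F=3072/1277] → run B
t=7: vr[B=2048/793 F=3072/1277] → run F
t=8: vr[B=2048/793 F=4096/1277] → run B
t=9: vr[B=2560/793 F=4096/1277] → run F
t=10: vr[B=2560/793] → run B
t=11: vr[B=3072/793] → run B

context switches = 10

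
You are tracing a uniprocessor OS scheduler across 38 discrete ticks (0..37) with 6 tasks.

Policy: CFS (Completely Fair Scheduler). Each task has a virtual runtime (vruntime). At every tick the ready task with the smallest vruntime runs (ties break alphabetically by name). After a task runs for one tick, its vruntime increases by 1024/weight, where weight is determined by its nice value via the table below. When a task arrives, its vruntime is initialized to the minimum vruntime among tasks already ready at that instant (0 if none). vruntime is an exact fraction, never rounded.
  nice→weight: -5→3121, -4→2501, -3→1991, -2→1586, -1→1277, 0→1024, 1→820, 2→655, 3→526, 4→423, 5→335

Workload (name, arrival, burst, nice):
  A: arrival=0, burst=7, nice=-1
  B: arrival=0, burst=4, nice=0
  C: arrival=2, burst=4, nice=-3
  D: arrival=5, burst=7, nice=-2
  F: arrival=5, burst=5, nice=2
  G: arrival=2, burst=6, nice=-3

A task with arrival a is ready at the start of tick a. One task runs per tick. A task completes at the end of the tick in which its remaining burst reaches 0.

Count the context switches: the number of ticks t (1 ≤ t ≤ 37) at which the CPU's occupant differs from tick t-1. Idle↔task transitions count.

context switches = 32

t=0: vr[A=0 B=0] → run A
t=1: vr[A=1024/1277 B=0] → run B
t=2: vr[A=1024/1277 B=1 C=1024/1277 G=1024/1277] → run A
t=3: vr[A=2048/1277 B=1 C=1024/1277 G=1024/1277] → run C
t=4: vr[A=2048/1277 B=1 C=3346432/2542507 G=1024/1277] → run G
t=5: vr[A=2048/1277 B=1 C=3346432/2542507 D=1 F=1 G=3346432/2542507] → run B
t=6: vr[A=2048/1277 B=2 C=3346432/2542507 D=1 F=1 G=3346432/2542507] → run D
t=7: vr[A=2048/1277 B=2 C=3346432/2542507 D=1305/793 F=1 G=3346432/2542507] → run F
t=8: vr[A=2048/1277 B=2 C=3346432/2542507 D=1305/793 F=1679/655 G=3346432/2542507] → run C
t=9: vr[A=2048/1277 B=2 C=4654080/2542507 D=1305/793 F=1679/655 G=3346432/2542507] → run G
t=10: vr[A=2048/1277 B=2 C=4654080/2542507 D=1305/793 F=1679/655 G=4654080/2542507] → run A
t=11: vr[A=3072/1277 B=2 C=4654080/2542507 D=1305/793 F=1679/655 G=4654080/2542507] → run D
t=12: vr[A=3072/1277 B=2 C=4654080/2542507 D=1817/793 F=1679/655 G=4654080/2542507] → run C
t=13: vr[A=3072/1277 B=2 C=5961728/2542507 D=1817/793 F=1679/655 G=4654080/2542507] → run G
t=14: vr[A=3072/1277 B=2 C=5961728/2542507 D=1817/793 F=1679/655 G=5961728/2542507] → run B
t=15: vr[A=3072/1277 B=3 C=5961728/2542507 D=1817/793 F=1679/655 G=5961728/2542507] → run D
t=16: vr[A=3072/1277 B=3 C=5961728/2542507 D=2329/793 F=1679/655 G=5961728/2542507] → run C
t=17: vr[A=3072/1277 B=3 D=2329/793 F=1679/655 G=5961728/2542507] → run G
t=18: vr[A=3072/1277 B=3 D=2329/793 F=1679/655 G=7269376/2542507] → run A
t=19: vr[A=4096/1277 B=3 D=2329/793 F=1679/655 G=7269376/2542507] → run F
t=20: vr[A=4096/1277 B=3 D=2329/793 F=2703/655 G=7269376/2542507] → run G
t=21: vr[A=4096/1277 B=3 D=2329/793 F=2703/655 G=8577024/2542507] → run D
t=22: vr[A=4096/1277 B=3 D=2841/793 F=2703/655 G=8577024/2542507] → run B
t=23: vr[A=4096/1277 D=2841/793 F=2703/655 G=8577024/2542507] → run A
t=24: vr[A=5120/1277 D=2841/793 F=2703/655 G=8577024/2542507] → run G
t=25: vr[A=5120/1277 D=2841/793 F=2703/655] → run D
t=26: vr[A=5120/1277 D=3353/793 F=2703/655] → run A
t=27: vr[A=6144/1277 D=3353/793 F=2703/655] → run F
t=28: vr[A=6144/1277 D=3353/793 F=3727/655] → run D
t=29: vr[A=6144/1277 D=3865/793 F=3727/655] → run A
t=30: vr[D=3865/793 F=3727/655] → run D
t=31: vr[F=3727/655] → run F
t=32: vr[F=4751/655] → run F
t=33: (idle)
t=34: (idle)
t=35: (idle)
t=36: (idle)
t=37: (idle)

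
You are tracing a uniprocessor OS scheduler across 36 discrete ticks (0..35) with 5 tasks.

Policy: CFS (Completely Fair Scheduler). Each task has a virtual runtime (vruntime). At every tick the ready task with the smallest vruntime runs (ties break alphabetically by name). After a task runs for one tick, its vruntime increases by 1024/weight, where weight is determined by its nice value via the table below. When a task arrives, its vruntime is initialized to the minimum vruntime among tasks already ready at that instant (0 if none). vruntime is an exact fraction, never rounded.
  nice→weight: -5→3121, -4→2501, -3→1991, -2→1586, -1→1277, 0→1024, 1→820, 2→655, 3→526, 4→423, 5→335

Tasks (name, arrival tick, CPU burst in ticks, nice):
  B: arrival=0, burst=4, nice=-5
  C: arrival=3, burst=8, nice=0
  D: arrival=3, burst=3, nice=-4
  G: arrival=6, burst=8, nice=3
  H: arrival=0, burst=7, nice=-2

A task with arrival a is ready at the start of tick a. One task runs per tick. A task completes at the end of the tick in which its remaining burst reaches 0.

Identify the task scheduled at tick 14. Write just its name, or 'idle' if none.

t=0: vr[B=0 H=0] → run B
t=1: vr[B=1024/3121 H=0] → run H
t=2: vr[B=1024/3121 H=512/793] → run B
t=3: vr[B=2048/3121 C=512/793 D=512/793 H=512/793] → run C
t=4: vr[B=2048/3121 C=1305/793 D=512/793 H=512/793] → run D
t=5: vr[B=2048/3121 C=1305/793 D=34304/32513 H=512/793] → run H
t=6: vr[B=2048/3121 C=1305/793 D=34304/32513 G=2048/3121 H=1024/793] → run B
t=7: vr[B=3072/3121 C=1305/793 D=34304/32513 G=2048/3121 H=1024/793] → run G
t=8: vr[B=3072/3121 C=1305/793 D=34304/32513 G=2136576/820823 H=1024/793] → run B
t=9: vr[C=1305/793 D=34304/32513 G=2136576/820823 H=1024/793] → run D
t=10: vr[C=1305/793 D=47616/32513 G=2136576/820823 H=1024/793] → run H
t=11: vr[C=1305/793 D=47616/32513 G=2136576/820823 H=1536/793] → run D
t=12: vr[C=1305/793 G=2136576/820823 H=1536/793] → run C
t=13: vr[C=2098/793 G=2136576/820823 H=1536/793] → run H
t=14: vr[C=2098/793 G=2136576/820823 H=2048/793] → run H
t=15: vr[C=2098/793 G=2136576/820823 H=2560/793] → run G
t=16: vr[C=2098/793 G=3734528/820823 H=2560/793] → run C
t=17: vr[C=2891/793 G=3734528/820823 H=2560/793] → run H
t=18: vr[C=2891/793 G=3734528/820823 H=3072/793] → run C
t=19: vr[C=3684/793 G=3734528/820823 H=3072/793] → run H
t=20: vr[C=3684/793 G=3734528/820823] → run G
t=21: vr[C=3684/793 G=5332480/820823] → run C
t=22: vr[C=4477/793 G=5332480/820823] → run C
t=23: vr[C=5270/793 G=5332480/820823] → run G
t=24: vr[C=5270/793 G=6930432/820823] → run C
t=25: vr[C=6063/793 G=6930432/820823] → run C
t=26: vr[G=6930432/820823] → run G
t=27: vr[G=8528384/820823] → run G
t=28: vr[G=10126336/820823] → run G
t=29: vr[G=11724288/820823] → run G
t=30: (idle)
t=31: (idle)
t=32: (idle)
t=33: (idle)
t=34: (idle)
t=35: (idle)

running at tick 14 = H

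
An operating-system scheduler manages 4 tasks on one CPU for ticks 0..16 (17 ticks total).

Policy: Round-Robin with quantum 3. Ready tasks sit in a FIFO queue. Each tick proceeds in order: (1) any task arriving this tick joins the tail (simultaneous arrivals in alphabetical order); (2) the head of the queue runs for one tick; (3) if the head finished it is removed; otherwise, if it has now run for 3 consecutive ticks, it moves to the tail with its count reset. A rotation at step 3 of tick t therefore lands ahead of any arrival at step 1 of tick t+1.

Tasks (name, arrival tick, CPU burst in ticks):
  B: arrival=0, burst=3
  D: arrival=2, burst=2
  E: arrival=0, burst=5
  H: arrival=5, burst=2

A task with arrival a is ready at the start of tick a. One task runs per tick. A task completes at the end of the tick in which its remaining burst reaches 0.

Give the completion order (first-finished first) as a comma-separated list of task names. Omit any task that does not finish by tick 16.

t=0: queue=[B,E] q_used=0 → run B
t=1: queue=[B,E] q_used=1 → run B
t=2: queue=[B,E,D] q_used=2 → run B
t=3: queue=[E,D] q_used=0 → run E
t=4: queue=[E,D] q_used=1 → run E
t=5: queue=[E,D,H] q_used=2 → run E
t=6: queue=[D,H,E] q_used=0 → run D
t=7: queue=[D,H,E] q_used=1 → run D
t=8: queue=[H,E] q_used=0 → run H
t=9: queue=[H,E] q_used=1 → run H
t=10: queue=[E] q_used=0 → run E
t=11: queue=[E] q_used=1 → run E
t=12: (idle)
t=13: (idle)
t=14: (idle)
t=15: (idle)
t=16: (idle)

completion order = B, D, H, E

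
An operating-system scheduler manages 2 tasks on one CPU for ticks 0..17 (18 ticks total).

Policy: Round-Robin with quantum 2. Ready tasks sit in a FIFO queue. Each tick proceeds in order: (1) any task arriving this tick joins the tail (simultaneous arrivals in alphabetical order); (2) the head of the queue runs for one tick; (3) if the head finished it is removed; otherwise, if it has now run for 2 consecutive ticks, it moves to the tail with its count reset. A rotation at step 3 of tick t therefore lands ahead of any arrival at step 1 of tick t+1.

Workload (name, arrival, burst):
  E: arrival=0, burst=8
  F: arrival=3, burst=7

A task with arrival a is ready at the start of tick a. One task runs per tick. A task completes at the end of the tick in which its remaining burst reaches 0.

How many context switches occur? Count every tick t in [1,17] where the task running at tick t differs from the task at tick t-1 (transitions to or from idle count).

t=0: queue=[E] q_used=0 → run E
t=1: queue=[E] q_used=1 → run E
t=2: queue=[E] q_used=0 → run E
t=3: queue=[E,F] q_used=1 → run E
t=4: queue=[F,E] q_used=0 → run F
t=5: queue=[F,E] q_used=1 → run F
t=6: queue=[E,F] q_used=0 → run E
t=7: queue=[E,F] q_used=1 → run E
t=8: queue=[F,E] q_used=0 → run F
t=9: queue=[F,E] q_used=1 → run F
t=10: queue=[E,F] q_used=0 → run E
t=11: queue=[E,F] q_used=1 → run E
t=12: queue=[F] q_used=0 → run F
t=13: queue=[F] q_used=1 → run F
t=14: queue=[F] q_used=0 → run F
t=15: (idle)
t=16: (idle)
t=17: (idle)

context switches = 6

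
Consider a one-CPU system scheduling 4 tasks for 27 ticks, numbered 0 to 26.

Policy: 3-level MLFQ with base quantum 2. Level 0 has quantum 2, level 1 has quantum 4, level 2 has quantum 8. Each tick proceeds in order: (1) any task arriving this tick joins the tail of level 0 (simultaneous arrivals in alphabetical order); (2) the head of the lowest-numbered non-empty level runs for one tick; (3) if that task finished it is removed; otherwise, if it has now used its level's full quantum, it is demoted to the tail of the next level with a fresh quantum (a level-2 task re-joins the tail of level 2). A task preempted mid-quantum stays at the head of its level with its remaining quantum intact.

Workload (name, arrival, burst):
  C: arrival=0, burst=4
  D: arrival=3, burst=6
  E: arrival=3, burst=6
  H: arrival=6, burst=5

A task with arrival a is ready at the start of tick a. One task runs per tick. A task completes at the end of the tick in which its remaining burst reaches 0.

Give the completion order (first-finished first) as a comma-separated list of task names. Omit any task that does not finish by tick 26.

t=0: L0/L1/L2 = C/-/- → run C
t=1: L0/L1/L2 = C/-/- → run C
t=2: L0/L1/L2 = -/C/- → run C
t=3: L0/L1/L2 = DE/C/- → run D
t=4: L0/L1/L2 = DE/C/- → run D
t=5: L0/L1/L2 = E/CD/- → run E
t=6: L0/L1/L2 = EH/CD/- → run E
t=7: L0/L1/L2 = H/CDE/- → run H
t=8: L0/L1/L2 = H/CDE/- → run H
t=9: L0/L1/L2 = -/CDEH/- → run C
t=10: L0/L1/L2 = -/DEH/- → run D
t=11: L0/L1/L2 = -/DEH/- → run D
t=12: L0/L1/L2 = -/DEH/- → run D
t=13: L0/L1/L2 = -/DEH/- → run D
t=14: L0/L1/L2 = -/EH/- → run E
t=15: L0/L1/L2 = -/EH/- → run E
t=16: L0/L1/L2 = -/EH/- → run E
t=17: L0/L1/L2 = -/EH/- → run E
t=18: L0/L1/L2 = -/H/- → run H
t=19: L0/L1/L2 = -/H/- → run H
t=20: L0/L1/L2 = -/H/- → run H
t=21: (idle)
t=22: (idle)
t=23: (idle)
t=24: (idle)
t=25: (idle)
t=26: (idle)

completion order = C, D, E, H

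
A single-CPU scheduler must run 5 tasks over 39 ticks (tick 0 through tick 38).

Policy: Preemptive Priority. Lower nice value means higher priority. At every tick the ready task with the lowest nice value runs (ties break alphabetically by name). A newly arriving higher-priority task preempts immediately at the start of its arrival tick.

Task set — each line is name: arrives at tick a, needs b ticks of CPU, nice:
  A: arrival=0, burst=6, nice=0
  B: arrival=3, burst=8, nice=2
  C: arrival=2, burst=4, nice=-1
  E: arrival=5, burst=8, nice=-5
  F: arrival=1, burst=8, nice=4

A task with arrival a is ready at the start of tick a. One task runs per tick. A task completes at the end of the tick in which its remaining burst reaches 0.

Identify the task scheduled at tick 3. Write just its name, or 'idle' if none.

t=0: ready={A} → run A
t=1: ready={A,F} → run A
t=2: ready={A,C,F} → run C
t=3: ready={A,B,C,F} → run C
t=4: ready={A,B,C,F} → run C
t=5: ready={A,B,C,E,F} → run E
t=6: ready={A,B,C,E,F} → run E
t=7: ready={A,B,C,E,F} → run E
t=8: ready={A,B,C,E,F} → run E
t=9: ready={A,B,C,E,F} → run E
t=10: ready={A,B,C,E,F} → run E
t=11: ready={A,B,C,E,F} → run E
t=12: ready={A,B,C,E,F} → run E
t=13: ready={A,B,C,F} → run C
t=14: ready={A,B,F} → run A
t=15: ready={A,B,F} → run A
t=16: ready={A,B,F} → run A
t=17: ready={A,B,F} → run A
t=18: ready={B,F} → run B
t=19: ready={B,F} → run B
t=20: ready={B,F} → run B
t=21: ready={B,F} → run B
t=22: ready={B,F} → run B
t=23: ready={B,F} → run B
t=24: ready={B,F} → run B
t=25: ready={B,F} → run B
t=26: ready={F} → run F
t=27: ready={F} → run F
t=28: ready={F} → run F
t=29: ready={F} → run F
t=30: ready={F} → run F
t=31: ready={F} → run F
t=32: ready={F} → run F
t=33: ready={F} → run F
t=34: (idle)
t=35: (idle)
t=36: (idle)
t=37: (idle)
t=38: (idle)

running at tick 3 = C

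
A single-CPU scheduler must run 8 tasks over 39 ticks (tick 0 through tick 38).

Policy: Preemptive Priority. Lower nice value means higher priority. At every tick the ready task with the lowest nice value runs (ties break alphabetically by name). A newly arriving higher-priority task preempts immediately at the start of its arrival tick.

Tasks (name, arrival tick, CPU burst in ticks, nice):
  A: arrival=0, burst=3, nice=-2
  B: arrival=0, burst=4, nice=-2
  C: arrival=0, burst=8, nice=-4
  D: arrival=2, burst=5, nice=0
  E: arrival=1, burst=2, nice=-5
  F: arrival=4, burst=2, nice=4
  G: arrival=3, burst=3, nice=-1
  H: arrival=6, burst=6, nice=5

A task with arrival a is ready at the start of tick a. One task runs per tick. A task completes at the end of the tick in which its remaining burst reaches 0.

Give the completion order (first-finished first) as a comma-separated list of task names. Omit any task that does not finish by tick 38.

completion order = E, C, A, B, G, D, F, H

t=0: ready={A,B,C} → run C
t=1: ready={A,B,C,E} → run E
t=2: ready={A,B,C,D,E} → run E
t=3: ready={A,B,C,D,G} → run C
t=4: ready={A,B,C,D,F,G} → run C
t=5: ready={A,B,C,D,F,G} → run C
t=6: ready={A,B,C,D,F,G,H} → run C
t=7: ready={A,B,C,D,F,G,H} → run C
t=8: ready={A,B,C,D,F,G,H} → run C
t=9: ready={A,B,C,D,F,G,H} → run C
t=10: ready={A,B,D,F,G,H} → run A
t=11: ready={A,B,D,F,G,H} → run A
t=12: ready={A,B,D,F,G,H} → run A
t=13: ready={B,D,F,G,H} → run B
t=14: ready={B,D,F,G,H} → run B
t=15: ready={B,D,F,G,H} → run B
t=16: ready={B,D,F,G,H} → run B
t=17: ready={D,F,G,H} → run G
t=18: ready={D,F,G,H} → run G
t=19: ready={D,F,G,H} → run G
t=20: ready={D,F,H} → run D
t=21: ready={D,F,H} → run D
t=22: ready={D,F,H} → run D
t=23: ready={D,F,H} → run D
t=24: ready={D,F,H} → run D
t=25: ready={F,H} → run F
t=26: ready={F,H} → run F
t=27: ready={H} → run H
t=28: ready={H} → run H
t=29: ready={H} → run H
t=30: ready={H} → run H
t=31: ready={H} → run H
t=32: ready={H} → run H
t=33: (idle)
t=34: (idle)
t=35: (idle)
t=36: (idle)
t=37: (idle)
t=38: (idle)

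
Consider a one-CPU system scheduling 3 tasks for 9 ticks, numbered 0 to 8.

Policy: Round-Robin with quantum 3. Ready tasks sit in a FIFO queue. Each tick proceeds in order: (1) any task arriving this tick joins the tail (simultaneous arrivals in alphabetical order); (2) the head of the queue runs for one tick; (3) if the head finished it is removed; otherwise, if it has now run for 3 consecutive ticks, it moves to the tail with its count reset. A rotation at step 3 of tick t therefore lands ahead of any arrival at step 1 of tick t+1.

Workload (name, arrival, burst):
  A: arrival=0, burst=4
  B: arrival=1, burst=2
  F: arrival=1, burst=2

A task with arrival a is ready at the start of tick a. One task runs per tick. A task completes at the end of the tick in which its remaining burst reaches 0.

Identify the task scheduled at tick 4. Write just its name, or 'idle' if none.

running at tick 4 = B

t=0: queue=[A] q_used=0 → run A
t=1: queue=[A,B,F] q_used=1 → run A
t=2: queue=[A,B,F] q_used=2 → run A
t=3: queue=[B,F,A] q_used=0 → run B
t=4: queue=[B,F,A] q_used=1 → run B
t=5: queue=[F,A] q_used=0 → run F
t=6: queue=[F,A] q_used=1 → run F
t=7: queue=[A] q_used=0 → run A
t=8: (idle)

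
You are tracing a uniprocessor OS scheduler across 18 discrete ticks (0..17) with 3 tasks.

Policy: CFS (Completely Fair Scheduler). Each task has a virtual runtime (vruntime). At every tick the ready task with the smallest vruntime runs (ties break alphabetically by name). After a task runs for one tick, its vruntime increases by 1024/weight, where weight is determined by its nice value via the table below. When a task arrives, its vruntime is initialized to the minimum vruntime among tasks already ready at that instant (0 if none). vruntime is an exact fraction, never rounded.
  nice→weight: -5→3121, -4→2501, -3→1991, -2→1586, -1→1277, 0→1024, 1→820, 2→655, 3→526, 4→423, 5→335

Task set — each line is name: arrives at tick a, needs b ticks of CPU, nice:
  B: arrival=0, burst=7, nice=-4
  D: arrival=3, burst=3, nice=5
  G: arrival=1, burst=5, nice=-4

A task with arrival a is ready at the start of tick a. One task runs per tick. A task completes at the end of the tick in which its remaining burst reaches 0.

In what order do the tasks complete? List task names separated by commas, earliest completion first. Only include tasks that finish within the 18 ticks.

t=0: vr[B=0] → run B
t=1: vr[B=1024/2501 G=1024/2501] → run B
t=2: vr[B=2048/2501 G=1024/2501] → run G
t=3: vr[B=2048/2501 D=2048/2501 G=2048/2501] → run B
t=4: vr[B=3072/2501 D=2048/2501 G=2048/2501] → run D
t=5: vr[B=3072/2501 D=3247104/837835 G=2048/2501] → run G
t=6: vr[B=3072/2501 D=3247104/837835 G=3072/2501] → run B
t=7: vr[B=4096/2501 D=3247104/837835 G=3072/2501] → run G
t=8: vr[B=4096/2501 D=3247104/837835 G=4096/2501] → run B
t=9: vr[B=5120/2501 D=3247104/837835 G=4096/2501] → run G
t=10: vr[B=5120/2501 D=3247104/837835 G=5120/2501] → run B
t=11: vr[B=6144/2501 D=3247104/837835 G=5120/2501] → run G
t=12: vr[B=6144/2501 D=3247104/837835] → run B
t=13: vr[D=3247104/837835] → run D
t=14: vr[D=5808128/837835] → run D
t=15: (idle)
t=16: (idle)
t=17: (idle)

completion order = G, B, D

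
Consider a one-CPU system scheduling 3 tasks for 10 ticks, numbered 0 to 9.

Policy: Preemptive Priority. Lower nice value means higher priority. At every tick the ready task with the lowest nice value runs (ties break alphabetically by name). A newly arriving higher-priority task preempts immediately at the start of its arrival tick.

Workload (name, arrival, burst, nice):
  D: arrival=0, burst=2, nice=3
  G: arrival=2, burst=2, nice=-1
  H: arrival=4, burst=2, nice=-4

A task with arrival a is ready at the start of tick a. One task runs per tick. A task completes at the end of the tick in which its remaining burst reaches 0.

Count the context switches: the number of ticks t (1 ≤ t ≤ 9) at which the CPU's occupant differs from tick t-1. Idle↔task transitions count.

context switches = 3

t=0: ready={D} → run D
t=1: ready={D} → run D
t=2: ready={G} → run G
t=3: ready={G} → run G
t=4: ready={H} → run H
t=5: ready={H} → run H
t=6: (idle)
t=7: (idle)
t=8: (idle)
t=9: (idle)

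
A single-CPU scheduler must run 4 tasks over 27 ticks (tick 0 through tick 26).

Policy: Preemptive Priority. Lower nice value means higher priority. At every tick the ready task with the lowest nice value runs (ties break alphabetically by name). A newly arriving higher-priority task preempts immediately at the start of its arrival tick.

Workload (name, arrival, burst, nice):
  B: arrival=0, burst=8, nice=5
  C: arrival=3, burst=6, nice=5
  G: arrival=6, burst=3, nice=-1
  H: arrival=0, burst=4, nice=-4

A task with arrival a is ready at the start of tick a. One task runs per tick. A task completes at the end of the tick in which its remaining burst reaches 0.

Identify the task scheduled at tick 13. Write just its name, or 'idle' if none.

t=0: ready={B,H} → run H
t=1: ready={B,H} → run H
t=2: ready={B,H} → run H
t=3: ready={B,C,H} → run H
t=4: ready={B,C} → run B
t=5: ready={B,C} → run B
t=6: ready={B,C,G} → run G
t=7: ready={B,C,G} → run G
t=8: ready={B,C,G} → run G
t=9: ready={B,C} → run B
t=10: ready={B,C} → run B
t=11: ready={B,C} → run B
t=12: ready={B,C} → run B
t=13: ready={B,C} → run B
t=14: ready={B,C} → run B
t=15: ready={C} → run C
t=16: ready={C} → run C
t=17: ready={C} → run C
t=18: ready={C} → run C
t=19: ready={C} → run C
t=20: ready={C} → run C
t=21: (idle)
t=22: (idle)
t=23: (idle)
t=24: (idle)
t=25: (idle)
t=26: (idle)

running at tick 13 = B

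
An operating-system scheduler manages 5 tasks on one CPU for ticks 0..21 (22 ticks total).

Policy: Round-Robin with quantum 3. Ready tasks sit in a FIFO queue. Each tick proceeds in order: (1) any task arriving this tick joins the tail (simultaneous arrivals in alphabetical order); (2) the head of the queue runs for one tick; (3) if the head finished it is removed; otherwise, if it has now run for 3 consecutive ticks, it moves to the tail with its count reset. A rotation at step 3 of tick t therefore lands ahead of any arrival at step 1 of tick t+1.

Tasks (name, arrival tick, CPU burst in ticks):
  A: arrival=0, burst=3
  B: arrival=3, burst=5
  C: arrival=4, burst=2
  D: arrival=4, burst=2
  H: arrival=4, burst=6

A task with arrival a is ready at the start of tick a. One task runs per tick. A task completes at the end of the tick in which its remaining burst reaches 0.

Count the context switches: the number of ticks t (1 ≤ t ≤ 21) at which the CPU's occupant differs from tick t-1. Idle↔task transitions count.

context switches = 7

t=0: queue=[A] q_used=0 → run A
t=1: queue=[A] q_used=1 → run A
t=2: queue=[A] q_used=2 → run A
t=3: queue=[B] q_used=0 → run B
t=4: queue=[B,C,D,H] q_used=1 → run B
t=5: queue=[B,C,D,H] q_used=2 → run B
t=6: queue=[C,D,H,B] q_used=0 → run C
t=7: queue=[C,D,H,B] q_used=1 → run C
t=8: queue=[D,H,B] q_used=0 → run D
t=9: queue=[D,H,B] q_used=1 → run D
t=10: queue=[H,B] q_used=0 → run H
t=11: queue=[H,B] q_used=1 → run H
t=12: queue=[H,B] q_used=2 → run H
t=13: queue=[B,H] q_used=0 → run B
t=14: queue=[B,H] q_used=1 → run B
t=15: queue=[H] q_used=0 → run H
t=16: queue=[H] q_used=1 → run H
t=17: queue=[H] q_used=2 → run H
t=18: (idle)
t=19: (idle)
t=20: (idle)
t=21: (idle)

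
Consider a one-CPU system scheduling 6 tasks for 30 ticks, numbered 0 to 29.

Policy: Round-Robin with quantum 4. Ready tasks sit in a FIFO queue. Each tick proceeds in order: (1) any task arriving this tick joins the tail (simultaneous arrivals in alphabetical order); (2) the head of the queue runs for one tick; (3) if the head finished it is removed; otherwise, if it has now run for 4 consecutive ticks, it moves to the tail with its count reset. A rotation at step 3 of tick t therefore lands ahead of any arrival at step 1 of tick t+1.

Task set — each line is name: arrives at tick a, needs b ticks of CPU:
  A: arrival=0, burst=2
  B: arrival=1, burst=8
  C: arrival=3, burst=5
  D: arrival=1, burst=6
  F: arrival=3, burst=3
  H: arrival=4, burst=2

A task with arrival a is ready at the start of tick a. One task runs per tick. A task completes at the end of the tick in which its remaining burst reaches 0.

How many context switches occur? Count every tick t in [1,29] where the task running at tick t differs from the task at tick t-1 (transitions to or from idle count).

t=0: queue=[A] q_used=0 → run A
t=1: queue=[A,B,D] q_used=1 → run A
t=2: queue=[B,D] q_used=0 → run B
t=3: queue=[B,D,C,F] q_used=1 → run B
t=4: queue=[B,D,C,F,H] q_used=2 → run B
t=5: queue=[B,D,C,F,H] q_used=3 → run B
t=6: queue=[D,C,F,H,B] q_used=0 → run D
t=7: queue=[D,C,F,H,B] q_used=1 → run D
t=8: queue=[D,C,F,H,B] q_used=2 → run D
t=9: queue=[D,C,F,H,B] q_used=3 → run D
t=10: queue=[C,F,H,B,D] q_used=0 → run C
t=11: queue=[C,F,H,B,D] q_used=1 → run C
t=12: queue=[C,F,H,B,D] q_used=2 → run C
t=13: queue=[C,F,H,B,D] q_used=3 → run C
t=14: queue=[F,H,B,D,C] q_used=0 → run F
t=15: queue=[F,H,B,D,C] q_used=1 → run F
t=16: queue=[F,H,B,D,C] q_used=2 → run F
t=17: queue=[H,B,D,C] q_used=0 → run H
t=18: queue=[H,B,D,C] q_used=1 → run H
t=19: queue=[B,D,C] q_used=0 → run B
t=20: queue=[B,D,C] q_used=1 → run B
t=21: queue=[B,D,C] q_used=2 → run B
t=22: queue=[B,D,C] q_used=3 → run B
t=23: queue=[D,C] q_used=0 → run D
t=24: queue=[D,C] q_used=1 → run D
t=25: queue=[C] q_used=0 → run C
t=26: (idle)
t=27: (idle)
t=28: (idle)
t=29: (idle)

context switches = 9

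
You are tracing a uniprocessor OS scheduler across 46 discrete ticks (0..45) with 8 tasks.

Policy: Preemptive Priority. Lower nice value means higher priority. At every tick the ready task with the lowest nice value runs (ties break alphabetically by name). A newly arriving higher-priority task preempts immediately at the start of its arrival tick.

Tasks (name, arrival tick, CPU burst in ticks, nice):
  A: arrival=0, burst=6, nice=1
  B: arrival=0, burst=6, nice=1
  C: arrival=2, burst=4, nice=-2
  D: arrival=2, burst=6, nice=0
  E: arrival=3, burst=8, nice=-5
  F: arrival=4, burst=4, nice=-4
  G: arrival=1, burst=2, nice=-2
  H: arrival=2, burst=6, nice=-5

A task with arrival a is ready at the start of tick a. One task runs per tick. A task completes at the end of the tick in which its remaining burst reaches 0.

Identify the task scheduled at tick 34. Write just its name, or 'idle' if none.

t=0: ready={A,B} → run A
t=1: ready={A,B,G} → run G
t=2: ready={A,B,C,D,G,H} → run H
t=3: ready={A,B,C,D,E,G,H} → run E
t=4: ready={A,B,C,D,E,F,G,H} → run E
t=5: ready={A,B,C,D,E,F,G,H} → run E
t=6: ready={A,B,C,D,E,F,G,H} → run E
t=7: ready={A,B,C,D,E,F,G,H} → run E
t=8: ready={A,B,C,D,E,F,G,H} → run E
t=9: ready={A,B,C,D,E,F,G,H} → run E
t=10: ready={A,B,C,D,E,F,G,H} → run E
t=11: ready={A,B,C,D,F,G,H} → run H
t=12: ready={A,B,C,D,F,G,H} → run H
t=13: ready={A,B,C,D,F,G,H} → run H
t=14: ready={A,B,C,D,F,G,H} → run H
t=15: ready={A,B,C,D,F,G,H} → run H
t=16: ready={A,B,C,D,F,G} → run F
t=17: ready={A,B,C,D,F,G} → run F
t=18: ready={A,B,C,D,F,G} → run F
t=19: ready={A,B,C,D,F,G} → run F
t=20: ready={A,B,C,D,G} → run C
t=21: ready={A,B,C,D,G} → run C
t=22: ready={A,B,C,D,G} → run C
t=23: ready={A,B,C,D,G} → run C
t=24: ready={A,B,D,G} → run G
t=25: ready={A,B,D} → run D
t=26: ready={A,B,D} → run D
t=27: ready={A,B,D} → run D
t=28: ready={A,B,D} → run D
t=29: ready={A,B,D} → run D
t=30: ready={A,B,D} → run D
t=31: ready={A,B} → run A
t=32: ready={A,B} → run A
t=33: ready={A,B} → run A
t=34: ready={A,B} → run A
t=35: ready={A,B} → run A
t=36: ready={B} → run B
t=37: ready={B} → run B
t=38: ready={B} → run B
t=39: ready={B} → run B
t=40: ready={B} → run B
t=41: ready={B} → run B
t=42: (idle)
t=43: (idle)
t=44: (idle)
t=45: (idle)

running at tick 34 = A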